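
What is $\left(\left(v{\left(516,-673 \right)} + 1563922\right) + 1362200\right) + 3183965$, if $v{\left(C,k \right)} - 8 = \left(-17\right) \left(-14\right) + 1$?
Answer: $6110334$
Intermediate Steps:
$v{\left(C,k \right)} = 247$ ($v{\left(C,k \right)} = 8 + \left(\left(-17\right) \left(-14\right) + 1\right) = 8 + \left(238 + 1\right) = 8 + 239 = 247$)
$\left(\left(v{\left(516,-673 \right)} + 1563922\right) + 1362200\right) + 3183965 = \left(\left(247 + 1563922\right) + 1362200\right) + 3183965 = \left(1564169 + 1362200\right) + 3183965 = 2926369 + 3183965 = 6110334$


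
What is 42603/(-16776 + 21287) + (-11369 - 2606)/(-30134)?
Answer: 103603079/10456498 ≈ 9.9080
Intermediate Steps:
42603/(-16776 + 21287) + (-11369 - 2606)/(-30134) = 42603/4511 - 13975*(-1/30134) = 42603*(1/4511) + 1075/2318 = 42603/4511 + 1075/2318 = 103603079/10456498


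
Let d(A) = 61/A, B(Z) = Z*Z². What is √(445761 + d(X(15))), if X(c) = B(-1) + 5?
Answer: √1783105/2 ≈ 667.67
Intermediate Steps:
B(Z) = Z³
X(c) = 4 (X(c) = (-1)³ + 5 = -1 + 5 = 4)
√(445761 + d(X(15))) = √(445761 + 61/4) = √(1783105/4) = √1783105/2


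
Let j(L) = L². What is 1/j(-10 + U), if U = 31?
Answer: 1/441 ≈ 0.0022676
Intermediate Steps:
1/j(-10 + U) = 1/((-10 + 31)²) = 1/(21²) = 1/441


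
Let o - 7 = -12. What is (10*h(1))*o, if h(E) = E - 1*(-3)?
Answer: -200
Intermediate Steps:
h(E) = 3 + E (h(E) = E + 3 = 3 + E)
o = -5 (o = 7 - 12 = -5)
(10*h(1))*o = (10*(3 + 1))*(-5) = (10*4)*(-5) = 40*(-5) = -200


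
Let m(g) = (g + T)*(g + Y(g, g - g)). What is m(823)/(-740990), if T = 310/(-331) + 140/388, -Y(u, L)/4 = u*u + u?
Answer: 7160624491316/2379096593 ≈ 3009.8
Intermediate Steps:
Y(u, L) = -4*u - 4*u**2 (Y(u, L) = -4*(u*u + u) = -4*(u**2 + u) = -4*(u + u**2) = -4*u - 4*u**2)
T = -18485/32107 (T = 310*(-1/331) + 140*(1/388) = -310/331 + 35/97 = -18485/32107 ≈ -0.57573)
m(g) = (-18485/32107 + g)*(g - 4*g*(1 + g)) (m(g) = (g - 18485/32107)*(g - 4*g*(1 + g)) = (-18485/32107 + g)*(g - 4*g*(1 + g)))
m(823)/(-740990) = ((1/32107)*823*(55455 - 128428*823**2 - 22381*823))/(-740990) = ((1/32107)*823*(55455 - 128428*677329 - 18419563))*(-1/740990) = ((1/32107)*823*(55455 - 86988008812 - 18419563))*(-1/740990) = ((1/32107)*823*(-87006372920))*(-1/740990) = -71606244913160/32107*(-1/740990) = 7160624491316/2379096593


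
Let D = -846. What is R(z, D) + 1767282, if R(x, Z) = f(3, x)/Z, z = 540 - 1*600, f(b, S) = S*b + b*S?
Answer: 83062274/47 ≈ 1.7673e+6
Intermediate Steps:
f(b, S) = 2*S*b (f(b, S) = S*b + S*b = 2*S*b)
z = -60 (z = 540 - 600 = -60)
R(x, Z) = 6*x/Z (R(x, Z) = (2*x*3)/Z = (6*x)/Z = 6*x/Z)
R(z, D) + 1767282 = 6*(-60)/(-846) + 1767282 = 6*(-60)*(-1/846) + 1767282 = 20/47 + 1767282 = 83062274/47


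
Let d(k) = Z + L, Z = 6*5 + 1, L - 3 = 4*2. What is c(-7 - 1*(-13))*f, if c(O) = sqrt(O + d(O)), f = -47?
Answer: -188*sqrt(3) ≈ -325.63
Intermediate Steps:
L = 11 (L = 3 + 4*2 = 3 + 8 = 11)
Z = 31 (Z = 30 + 1 = 31)
d(k) = 42 (d(k) = 31 + 11 = 42)
c(O) = sqrt(42 + O) (c(O) = sqrt(O + 42) = sqrt(42 + O))
c(-7 - 1*(-13))*f = sqrt(42 + (-7 - 1*(-13)))*(-47) = sqrt(42 + (-7 + 13))*(-47) = sqrt(42 + 6)*(-47) = sqrt(48)*(-47) = (4*sqrt(3))*(-47) = -188*sqrt(3)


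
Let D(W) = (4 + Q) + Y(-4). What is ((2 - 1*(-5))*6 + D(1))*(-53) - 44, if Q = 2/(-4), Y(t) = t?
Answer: -4487/2 ≈ -2243.5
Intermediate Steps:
Q = -½ (Q = 2*(-¼) = -½ ≈ -0.50000)
D(W) = -½ (D(W) = (4 - ½) - 4 = 7/2 - 4 = -½)
((2 - 1*(-5))*6 + D(1))*(-53) - 44 = ((2 - 1*(-5))*6 - ½)*(-53) - 44 = ((2 + 5)*6 - ½)*(-53) - 44 = (7*6 - ½)*(-53) - 44 = (42 - ½)*(-53) - 44 = (83/2)*(-53) - 44 = -4399/2 - 44 = -4487/2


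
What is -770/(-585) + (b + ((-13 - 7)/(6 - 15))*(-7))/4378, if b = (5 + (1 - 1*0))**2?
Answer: 338302/256113 ≈ 1.3209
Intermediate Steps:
b = 36 (b = (5 + (1 + 0))**2 = (5 + 1)**2 = 6**2 = 36)
-770/(-585) + (b + ((-13 - 7)/(6 - 15))*(-7))/4378 = -770/(-585) + (36 + ((-13 - 7)/(6 - 15))*(-7))/4378 = -770*(-1/585) + (36 - 20/(-9)*(-7))*(1/4378) = 154/117 + (36 - 20*(-1/9)*(-7))*(1/4378) = 154/117 + (36 + (20/9)*(-7))*(1/4378) = 154/117 + (36 - 140/9)*(1/4378) = 154/117 + (184/9)*(1/4378) = 154/117 + 92/19701 = 338302/256113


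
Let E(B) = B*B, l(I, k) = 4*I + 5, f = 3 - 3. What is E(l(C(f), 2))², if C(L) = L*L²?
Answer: 625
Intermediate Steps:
f = 0
C(L) = L³
l(I, k) = 5 + 4*I
E(B) = B²
E(l(C(f), 2))² = ((5 + 4*0³)²)² = ((5 + 4*0)²)² = ((5 + 0)²)² = (5²)² = 25² = 625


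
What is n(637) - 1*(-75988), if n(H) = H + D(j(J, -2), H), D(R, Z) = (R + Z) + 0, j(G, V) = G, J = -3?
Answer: 77259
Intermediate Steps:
D(R, Z) = R + Z
n(H) = -3 + 2*H (n(H) = H + (-3 + H) = -3 + 2*H)
n(637) - 1*(-75988) = (-3 + 2*637) - 1*(-75988) = (-3 + 1274) + 75988 = 1271 + 75988 = 77259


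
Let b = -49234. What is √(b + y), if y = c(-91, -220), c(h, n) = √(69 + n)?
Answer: √(-49234 + I*√151) ≈ 0.028 + 221.89*I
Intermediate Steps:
y = I*√151 (y = √(69 - 220) = √(-151) = I*√151 ≈ 12.288*I)
√(b + y) = √(-49234 + I*√151)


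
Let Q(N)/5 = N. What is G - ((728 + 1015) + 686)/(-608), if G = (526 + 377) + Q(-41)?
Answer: 426813/608 ≈ 702.00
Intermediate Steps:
Q(N) = 5*N
G = 698 (G = (526 + 377) + 5*(-41) = 903 - 205 = 698)
G - ((728 + 1015) + 686)/(-608) = 698 - ((728 + 1015) + 686)/(-608) = 698 - (1743 + 686)*(-1)/608 = 698 - 2429*(-1)/608 = 698 - 1*(-2429/608) = 698 + 2429/608 = 426813/608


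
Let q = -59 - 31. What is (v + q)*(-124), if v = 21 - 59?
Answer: 15872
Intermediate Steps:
q = -90
v = -38
(v + q)*(-124) = (-38 - 90)*(-124) = -128*(-124) = 15872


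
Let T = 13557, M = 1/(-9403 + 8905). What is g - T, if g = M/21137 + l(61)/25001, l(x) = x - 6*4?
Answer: -155119280941327/11442007662 ≈ -13557.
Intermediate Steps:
M = -1/498 (M = 1/(-498) = -1/498 ≈ -0.0020080)
l(x) = -24 + x (l(x) = x - 24 = -24 + x)
g = 16932407/11442007662 (g = -1/498/21137 + (-24 + 61)/25001 = -1/498*1/21137 + 37*(1/25001) = -1/10526226 + 37/25001 = 16932407/11442007662 ≈ 0.0014798)
g - T = 16932407/11442007662 - 1*13557 = 16932407/11442007662 - 13557 = -155119280941327/11442007662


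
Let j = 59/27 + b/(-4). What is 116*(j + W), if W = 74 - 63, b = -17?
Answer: 54607/27 ≈ 2022.5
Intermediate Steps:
W = 11
j = 695/108 (j = 59/27 - 17/(-4) = 59*(1/27) - 17*(-¼) = 59/27 + 17/4 = 695/108 ≈ 6.4352)
116*(j + W) = 116*(695/108 + 11) = 116*(1883/108) = 54607/27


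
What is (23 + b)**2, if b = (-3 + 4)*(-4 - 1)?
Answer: 324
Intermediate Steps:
b = -5 (b = 1*(-5) = -5)
(23 + b)**2 = (23 - 5)**2 = 18**2 = 324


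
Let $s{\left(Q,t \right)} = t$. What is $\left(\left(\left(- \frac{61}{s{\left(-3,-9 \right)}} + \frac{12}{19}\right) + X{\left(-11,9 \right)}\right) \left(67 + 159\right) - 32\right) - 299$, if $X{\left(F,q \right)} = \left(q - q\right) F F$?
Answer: $\frac{229741}{171} \approx 1343.5$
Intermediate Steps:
$X{\left(F,q \right)} = 0$ ($X{\left(F,q \right)} = 0 F F = 0 F = 0$)
$\left(\left(\left(- \frac{61}{s{\left(-3,-9 \right)}} + \frac{12}{19}\right) + X{\left(-11,9 \right)}\right) \left(67 + 159\right) - 32\right) - 299 = \left(\left(\left(- \frac{61}{-9} + \frac{12}{19}\right) + 0\right) \left(67 + 159\right) - 32\right) - 299 = \left(\left(\left(\left(-61\right) \left(- \frac{1}{9}\right) + 12 \cdot \frac{1}{19}\right) + 0\right) 226 - 32\right) - 299 = \left(\left(\left(\frac{61}{9} + \frac{12}{19}\right) + 0\right) 226 - 32\right) - 299 = \left(\left(\frac{1267}{171} + 0\right) 226 - 32\right) - 299 = \left(\frac{1267}{171} \cdot 226 - 32\right) - 299 = \left(\frac{286342}{171} - 32\right) - 299 = \frac{280870}{171} - 299 = \frac{229741}{171}$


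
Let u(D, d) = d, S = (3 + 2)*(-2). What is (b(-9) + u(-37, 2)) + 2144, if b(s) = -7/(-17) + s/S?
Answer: 365043/170 ≈ 2147.3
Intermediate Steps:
S = -10 (S = 5*(-2) = -10)
b(s) = 7/17 - s/10 (b(s) = -7/(-17) + s/(-10) = -7*(-1/17) + s*(-⅒) = 7/17 - s/10)
(b(-9) + u(-37, 2)) + 2144 = ((7/17 - ⅒*(-9)) + 2) + 2144 = ((7/17 + 9/10) + 2) + 2144 = (223/170 + 2) + 2144 = 563/170 + 2144 = 365043/170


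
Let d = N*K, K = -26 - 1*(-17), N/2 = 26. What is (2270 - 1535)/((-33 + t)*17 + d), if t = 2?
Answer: -147/199 ≈ -0.73869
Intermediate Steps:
N = 52 (N = 2*26 = 52)
K = -9 (K = -26 + 17 = -9)
d = -468 (d = 52*(-9) = -468)
(2270 - 1535)/((-33 + t)*17 + d) = (2270 - 1535)/((-33 + 2)*17 - 468) = 735/(-31*17 - 468) = 735/(-527 - 468) = 735/(-995) = 735*(-1/995) = -147/199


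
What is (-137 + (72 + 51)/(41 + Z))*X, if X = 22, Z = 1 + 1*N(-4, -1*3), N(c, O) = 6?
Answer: -23661/8 ≈ -2957.6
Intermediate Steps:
Z = 7 (Z = 1 + 1*6 = 1 + 6 = 7)
(-137 + (72 + 51)/(41 + Z))*X = (-137 + (72 + 51)/(41 + 7))*22 = (-137 + 123/48)*22 = (-137 + 123*(1/48))*22 = (-137 + 41/16)*22 = -2151/16*22 = -23661/8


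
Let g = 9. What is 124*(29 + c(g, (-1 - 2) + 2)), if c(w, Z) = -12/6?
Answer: 3348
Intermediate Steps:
c(w, Z) = -2 (c(w, Z) = -12*⅙ = -2)
124*(29 + c(g, (-1 - 2) + 2)) = 124*(29 - 2) = 124*27 = 3348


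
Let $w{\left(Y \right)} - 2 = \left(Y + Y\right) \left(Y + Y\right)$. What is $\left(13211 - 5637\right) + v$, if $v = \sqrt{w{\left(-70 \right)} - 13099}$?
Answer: $7574 + \sqrt{6503} \approx 7654.6$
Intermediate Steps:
$w{\left(Y \right)} = 2 + 4 Y^{2}$ ($w{\left(Y \right)} = 2 + \left(Y + Y\right) \left(Y + Y\right) = 2 + 2 Y 2 Y = 2 + 4 Y^{2}$)
$v = \sqrt{6503}$ ($v = \sqrt{\left(2 + 4 \left(-70\right)^{2}\right) - 13099} = \sqrt{\left(2 + 4 \cdot 4900\right) - 13099} = \sqrt{\left(2 + 19600\right) - 13099} = \sqrt{19602 - 13099} = \sqrt{6503} \approx 80.641$)
$\left(13211 - 5637\right) + v = \left(13211 - 5637\right) + \sqrt{6503} = 7574 + \sqrt{6503}$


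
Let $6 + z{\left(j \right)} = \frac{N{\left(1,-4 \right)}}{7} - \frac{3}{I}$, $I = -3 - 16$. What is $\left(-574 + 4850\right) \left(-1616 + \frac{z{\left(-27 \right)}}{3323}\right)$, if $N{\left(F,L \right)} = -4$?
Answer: $- \frac{3053947408772}{441959} \approx -6.91 \cdot 10^{6}$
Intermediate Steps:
$I = -19$
$z{\left(j \right)} = - \frac{853}{133}$ ($z{\left(j \right)} = -6 - \left(- \frac{3}{19} + \frac{4}{7}\right) = -6 - \frac{55}{133} = - \frac{853}{133}$)
$\left(-574 + 4850\right) \left(-1616 + \frac{z{\left(-27 \right)}}{3323}\right) = \left(-574 + 4850\right) \left(-1616 - \frac{853}{133 \cdot 3323}\right) = 4276 \left(-1616 - \frac{853}{441959}\right) = 4276 \left(- \frac{714206597}{441959}\right) = - \frac{3053947408772}{441959}$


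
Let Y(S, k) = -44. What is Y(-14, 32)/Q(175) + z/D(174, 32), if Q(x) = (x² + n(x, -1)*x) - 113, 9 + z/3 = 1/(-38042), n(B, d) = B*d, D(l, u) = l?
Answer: 58394357/249327268 ≈ 0.23421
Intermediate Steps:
z = -1027137/38042 (z = -27 + 3/(-38042) = -27 + 3*(-1/38042) = -27 - 3/38042 = -1027137/38042 ≈ -27.000)
Q(x) = -113 (Q(x) = (x² + (x*(-1))*x) - 113 = (x² + (-x)*x) - 113 = (x² - x²) - 113 = 0 - 113 = -113)
Y(-14, 32)/Q(175) + z/D(174, 32) = -44/(-113) - 1027137/38042/174 = -44*(-1/113) - 1027137/38042*1/174 = 44/113 - 342379/2206436 = 58394357/249327268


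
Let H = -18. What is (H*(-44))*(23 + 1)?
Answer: 19008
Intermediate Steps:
(H*(-44))*(23 + 1) = (-18*(-44))*(23 + 1) = 792*24 = 19008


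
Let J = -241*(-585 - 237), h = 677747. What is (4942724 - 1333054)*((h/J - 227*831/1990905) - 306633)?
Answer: -14551233955111850843141/13146742077 ≈ -1.1068e+12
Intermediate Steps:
J = 198102 (J = -241*(-822) = 198102)
(4942724 - 1333054)*((h/J - 227*831/1990905) - 306633) = (4942724 - 1333054)*((677747/198102 - 227*831/1990905) - 306633) = 3609670*((677747*(1/198102) - 188637*1/1990905) - 306633) = 3609670*((677747/198102 - 62879/663635) - 306633) = 3609670*(437320174687/131467420770 - 306633) = 3609670*(-40311812312792723/131467420770) = -14551233955111850843141/13146742077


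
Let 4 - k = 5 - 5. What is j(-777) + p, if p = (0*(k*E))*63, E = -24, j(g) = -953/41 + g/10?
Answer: -41387/410 ≈ -100.94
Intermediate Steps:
j(g) = -953/41 + g/10 (j(g) = -953*1/41 + g*(⅒) = -953/41 + g/10)
k = 4 (k = 4 - (5 - 5) = 4 - 1*0 = 4 + 0 = 4)
p = 0 (p = (0*(4*(-24)))*63 = (0*(-96))*63 = 0*63 = 0)
j(-777) + p = (-953/41 + (⅒)*(-777)) + 0 = (-953/41 - 777/10) + 0 = -41387/410 + 0 = -41387/410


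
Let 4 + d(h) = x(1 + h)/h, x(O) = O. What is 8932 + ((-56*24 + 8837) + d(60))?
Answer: 985321/60 ≈ 16422.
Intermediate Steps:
d(h) = -4 + (1 + h)/h
8932 + ((-56*24 + 8837) + d(60)) = 8932 + ((-56*24 + 8837) + (-3 + 1/60)) = 8932 + ((-1344 + 8837) + (-3 + 1/60)) = 8932 + (7493 - 179/60) = 8932 + 449401/60 = 985321/60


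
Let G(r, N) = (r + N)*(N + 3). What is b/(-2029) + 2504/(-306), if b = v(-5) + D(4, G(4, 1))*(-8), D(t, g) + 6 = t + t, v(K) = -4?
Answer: -2537248/310437 ≈ -8.1732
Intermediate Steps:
G(r, N) = (3 + N)*(N + r) (G(r, N) = (N + r)*(3 + N) = (3 + N)*(N + r))
D(t, g) = -6 + 2*t (D(t, g) = -6 + (t + t) = -6 + 2*t)
b = -20 (b = -4 + (-6 + 2*4)*(-8) = -4 + (-6 + 8)*(-8) = -4 + 2*(-8) = -4 - 16 = -20)
b/(-2029) + 2504/(-306) = -20/(-2029) + 2504/(-306) = -20*(-1/2029) + 2504*(-1/306) = 20/2029 - 1252/153 = -2537248/310437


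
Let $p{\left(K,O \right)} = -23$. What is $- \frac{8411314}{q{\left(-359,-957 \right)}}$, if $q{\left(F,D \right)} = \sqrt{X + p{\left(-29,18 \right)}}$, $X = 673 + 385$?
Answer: $- \frac{8411314 \sqrt{115}}{345} \approx -2.6145 \cdot 10^{5}$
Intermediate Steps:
$X = 1058$
$q{\left(F,D \right)} = 3 \sqrt{115}$ ($q{\left(F,D \right)} = \sqrt{1058 - 23} = \sqrt{1035} = 3 \sqrt{115}$)
$- \frac{8411314}{q{\left(-359,-957 \right)}} = - \frac{8411314}{3 \sqrt{115}} = - 8411314 \frac{\sqrt{115}}{345} = - \frac{8411314 \sqrt{115}}{345}$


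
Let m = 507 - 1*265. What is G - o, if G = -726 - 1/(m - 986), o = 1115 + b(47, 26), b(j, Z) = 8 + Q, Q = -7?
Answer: -1370447/744 ≈ -1842.0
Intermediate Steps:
b(j, Z) = 1 (b(j, Z) = 8 - 7 = 1)
m = 242 (m = 507 - 265 = 242)
o = 1116 (o = 1115 + 1 = 1116)
G = -540143/744 (G = -726 - 1/(242 - 986) = -726 - 1/(-744) = -726 - 1*(-1/744) = -726 + 1/744 = -540143/744 ≈ -726.00)
G - o = -540143/744 - 1*1116 = -540143/744 - 1116 = -1370447/744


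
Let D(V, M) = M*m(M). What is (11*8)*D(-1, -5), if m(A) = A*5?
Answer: 11000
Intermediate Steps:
m(A) = 5*A
D(V, M) = 5*M**2 (D(V, M) = M*(5*M) = 5*M**2)
(11*8)*D(-1, -5) = (11*8)*(5*(-5)**2) = 88*(5*25) = 88*125 = 11000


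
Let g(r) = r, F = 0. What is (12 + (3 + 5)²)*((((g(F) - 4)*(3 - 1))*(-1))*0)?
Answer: 0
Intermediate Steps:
(12 + (3 + 5)²)*((((g(F) - 4)*(3 - 1))*(-1))*0) = (12 + (3 + 5)²)*((((0 - 4)*(3 - 1))*(-1))*0) = (12 + 8²)*((-4*2*(-1))*0) = (12 + 64)*(-8*(-1)*0) = 76*(8*0) = 76*0 = 0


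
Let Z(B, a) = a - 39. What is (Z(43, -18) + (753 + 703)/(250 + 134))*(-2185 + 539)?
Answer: 1050971/12 ≈ 87581.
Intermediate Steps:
Z(B, a) = -39 + a
(Z(43, -18) + (753 + 703)/(250 + 134))*(-2185 + 539) = ((-39 - 18) + (753 + 703)/(250 + 134))*(-2185 + 539) = (-57 + 1456/384)*(-1646) = (-57 + 1456*(1/384))*(-1646) = (-57 + 91/24)*(-1646) = -1277/24*(-1646) = 1050971/12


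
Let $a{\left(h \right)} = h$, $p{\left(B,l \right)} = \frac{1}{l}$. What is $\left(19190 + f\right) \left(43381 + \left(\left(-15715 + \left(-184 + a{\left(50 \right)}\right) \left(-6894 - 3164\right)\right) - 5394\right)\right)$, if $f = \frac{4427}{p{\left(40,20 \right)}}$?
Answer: $147594840120$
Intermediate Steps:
$f = 88540$ ($f = \frac{4427}{\frac{1}{20}} = 4427 \frac{1}{\frac{1}{20}} = 4427 \cdot 20 = 88540$)
$\left(19190 + f\right) \left(43381 + \left(\left(-15715 + \left(-184 + a{\left(50 \right)}\right) \left(-6894 - 3164\right)\right) - 5394\right)\right) = \left(19190 + 88540\right) \left(43381 - \left(21109 - \left(-184 + 50\right) \left(-6894 - 3164\right)\right)\right) = 107730 \left(43381 - -1326663\right) = 107730 \left(43381 + \left(\left(-15715 + 1347772\right) - 5394\right)\right) = 107730 \left(43381 + \left(1332057 - 5394\right)\right) = 107730 \left(43381 + 1326663\right) = 107730 \cdot 1370044 = 147594840120$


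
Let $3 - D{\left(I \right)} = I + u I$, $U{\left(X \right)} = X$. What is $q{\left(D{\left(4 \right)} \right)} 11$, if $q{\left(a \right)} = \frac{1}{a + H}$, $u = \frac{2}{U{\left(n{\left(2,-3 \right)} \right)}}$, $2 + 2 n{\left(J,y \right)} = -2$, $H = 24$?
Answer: $\frac{11}{27} \approx 0.40741$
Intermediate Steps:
$n{\left(J,y \right)} = -2$ ($n{\left(J,y \right)} = -1 + \frac{1}{2} \left(-2\right) = -1 - 1 = -2$)
$u = -1$ ($u = \frac{2}{-2} = 2 \left(- \frac{1}{2}\right) = -1$)
$D{\left(I \right)} = 3$ ($D{\left(I \right)} = 3 - \left(I - I\right) = 3 - 0 = 3 + 0 = 3$)
$q{\left(a \right)} = \frac{1}{24 + a}$ ($q{\left(a \right)} = \frac{1}{a + 24} = \frac{1}{24 + a}$)
$q{\left(D{\left(4 \right)} \right)} 11 = \frac{1}{24 + 3} \cdot 11 = \frac{1}{27} \cdot 11 = \frac{11}{27}$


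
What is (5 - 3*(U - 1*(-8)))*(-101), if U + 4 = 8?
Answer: 3131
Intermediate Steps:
U = 4 (U = -4 + 8 = 4)
(5 - 3*(U - 1*(-8)))*(-101) = (5 - 3*(4 - 1*(-8)))*(-101) = (5 - 3*(4 + 8))*(-101) = (5 - 3*12)*(-101) = (5 - 36)*(-101) = -31*(-101) = 3131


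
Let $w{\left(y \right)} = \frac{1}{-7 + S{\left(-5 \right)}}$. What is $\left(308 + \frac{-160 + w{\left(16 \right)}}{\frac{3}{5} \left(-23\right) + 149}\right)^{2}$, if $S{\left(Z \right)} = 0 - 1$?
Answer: $\frac{2753140429081}{29246464} \approx 94136.0$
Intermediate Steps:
$S{\left(Z \right)} = -1$
$w{\left(y \right)} = - \frac{1}{8}$ ($w{\left(y \right)} = \frac{1}{-7 - 1} = \frac{1}{-8} = - \frac{1}{8}$)
$\left(308 + \frac{-160 + w{\left(16 \right)}}{\frac{3}{5} \left(-23\right) + 149}\right)^{2} = \left(308 + \frac{-160 - \frac{1}{8}}{\frac{3}{5} \left(-23\right) + 149}\right)^{2} = \left(308 - \frac{1281}{8 \left(3 \cdot \frac{1}{5} \left(-23\right) + 149\right)}\right)^{2} = \left(308 - \frac{1281}{8 \left(\frac{3}{5} \left(-23\right) + 149\right)}\right)^{2} = \left(308 - \frac{1281}{8 \left(- \frac{69}{5} + 149\right)}\right)^{2} = \left(308 - \frac{1281}{8 \cdot \frac{676}{5}}\right)^{2} = \left(308 - \frac{6405}{5408}\right)^{2} = \left(\frac{1659259}{5408}\right)^{2} = \frac{2753140429081}{29246464}$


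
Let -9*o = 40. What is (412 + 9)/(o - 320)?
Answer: -3789/2920 ≈ -1.2976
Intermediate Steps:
o = -40/9 (o = -⅑*40 = -40/9 ≈ -4.4444)
(412 + 9)/(o - 320) = (412 + 9)/(-40/9 - 320) = 421/(-2920/9) = 421*(-9/2920) = -3789/2920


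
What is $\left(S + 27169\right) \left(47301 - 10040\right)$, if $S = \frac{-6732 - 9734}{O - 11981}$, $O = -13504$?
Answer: $\frac{25800203157491}{25485} \approx 1.0124 \cdot 10^{9}$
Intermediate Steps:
$S = \frac{16466}{25485}$ ($S = \frac{-6732 - 9734}{-13504 - 11981} = - \frac{16466}{-25485} = \left(-16466\right) \left(- \frac{1}{25485}\right) = \frac{16466}{25485} \approx 0.64611$)
$\left(S + 27169\right) \left(47301 - 10040\right) = \left(\frac{16466}{25485} + 27169\right) \left(47301 - 10040\right) = \frac{692418431}{25485} \cdot 37261 = \frac{25800203157491}{25485}$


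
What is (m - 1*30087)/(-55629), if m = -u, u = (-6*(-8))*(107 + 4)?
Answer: 3935/6181 ≈ 0.63663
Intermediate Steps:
u = 5328 (u = 48*111 = 5328)
m = -5328 (m = -1*5328 = -5328)
(m - 1*30087)/(-55629) = (-5328 - 1*30087)/(-55629) = (-5328 - 30087)*(-1/55629) = -35415*(-1/55629) = 3935/6181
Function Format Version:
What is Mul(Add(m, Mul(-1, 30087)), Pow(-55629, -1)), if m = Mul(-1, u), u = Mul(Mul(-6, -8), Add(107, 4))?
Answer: Rational(3935, 6181) ≈ 0.63663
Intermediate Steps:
u = 5328 (u = Mul(48, 111) = 5328)
m = -5328 (m = Mul(-1, 5328) = -5328)
Mul(Add(m, Mul(-1, 30087)), Pow(-55629, -1)) = Mul(Add(-5328, Mul(-1, 30087)), Pow(-55629, -1)) = Mul(Add(-5328, -30087), Rational(-1, 55629)) = Mul(-35415, Rational(-1, 55629)) = Rational(3935, 6181)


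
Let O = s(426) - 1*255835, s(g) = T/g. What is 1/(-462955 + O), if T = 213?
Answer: -2/1437579 ≈ -1.3912e-6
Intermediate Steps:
s(g) = 213/g
O = -511669/2 (O = 213/426 - 1*255835 = 213*(1/426) - 255835 = ½ - 255835 = -511669/2 ≈ -2.5583e+5)
1/(-462955 + O) = 1/(-462955 - 511669/2) = 1/(-1437579/2) = -2/1437579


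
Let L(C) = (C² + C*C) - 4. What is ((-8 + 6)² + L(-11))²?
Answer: 58564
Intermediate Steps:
L(C) = -4 + 2*C² (L(C) = (C² + C²) - 4 = 2*C² - 4 = -4 + 2*C²)
((-8 + 6)² + L(-11))² = ((-8 + 6)² + (-4 + 2*(-11)²))² = ((-2)² + (-4 + 2*121))² = (4 + (-4 + 242))² = (4 + 238)² = 242² = 58564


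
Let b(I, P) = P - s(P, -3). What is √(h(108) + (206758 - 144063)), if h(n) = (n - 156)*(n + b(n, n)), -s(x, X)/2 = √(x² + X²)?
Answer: √(52327 - 288*√1297) ≈ 204.83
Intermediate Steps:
s(x, X) = -2*√(X² + x²) (s(x, X) = -2*√(x² + X²) = -2*√(X² + x²))
b(I, P) = P + 2*√(9 + P²) (b(I, P) = P - (-2)*√((-3)² + P²) = P - (-2)*√(9 + P²) = P + 2*√(9 + P²))
h(n) = (-156 + n)*(2*n + 2*√(9 + n²)) (h(n) = (n - 156)*(n + (n + 2*√(9 + n²))) = (-156 + n)*(2*n + 2*√(9 + n²)))
√(h(108) + (206758 - 144063)) = √((-312*108 - 312*√(9 + 108²) + 2*108² + 2*108*√(9 + 108²)) + (206758 - 144063)) = √((-33696 - 312*√(9 + 11664) + 2*11664 + 2*108*√(9 + 11664)) + 62695) = √((-33696 - 936*√1297 + 23328 + 2*108*√11673) + 62695) = √((-33696 - 936*√1297 + 23328 + 2*108*(3*√1297)) + 62695) = √((-33696 - 936*√1297 + 23328 + 648*√1297) + 62695) = √((-10368 - 288*√1297) + 62695) = √(52327 - 288*√1297)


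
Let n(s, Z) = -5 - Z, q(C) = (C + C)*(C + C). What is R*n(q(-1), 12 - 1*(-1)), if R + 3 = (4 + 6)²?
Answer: -1746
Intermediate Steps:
q(C) = 4*C² (q(C) = (2*C)*(2*C) = 4*C²)
R = 97 (R = -3 + (4 + 6)² = -3 + 10² = -3 + 100 = 97)
R*n(q(-1), 12 - 1*(-1)) = 97*(-5 - (12 - 1*(-1))) = 97*(-5 - (12 + 1)) = 97*(-5 - 1*13) = 97*(-5 - 13) = 97*(-18) = -1746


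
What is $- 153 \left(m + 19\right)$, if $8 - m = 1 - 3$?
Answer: $-4437$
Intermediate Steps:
$m = 10$ ($m = 8 - \left(1 - 3\right) = 8 - -2 = 8 + 2 = 10$)
$- 153 \left(m + 19\right) = - 153 \left(10 + 19\right) = \left(-153\right) 29 = -4437$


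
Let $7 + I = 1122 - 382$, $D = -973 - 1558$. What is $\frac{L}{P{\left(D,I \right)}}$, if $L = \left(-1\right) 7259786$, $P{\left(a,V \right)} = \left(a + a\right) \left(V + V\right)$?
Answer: $\frac{3629893}{3710446} \approx 0.97829$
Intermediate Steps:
$D = -2531$ ($D = -973 - 1558 = -2531$)
$I = 733$ ($I = -7 + \left(1122 - 382\right) = -7 + 740 = 733$)
$P{\left(a,V \right)} = 4 V a$ ($P{\left(a,V \right)} = 2 a 2 V = 4 V a$)
$L = -7259786$
$\frac{L}{P{\left(D,I \right)}} = - \frac{7259786}{4 \cdot 733 \left(-2531\right)} = - \frac{7259786}{-7420892} = \left(-7259786\right) \left(- \frac{1}{7420892}\right) = \frac{3629893}{3710446}$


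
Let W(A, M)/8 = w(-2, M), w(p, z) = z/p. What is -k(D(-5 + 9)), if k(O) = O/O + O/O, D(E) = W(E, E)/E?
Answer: -2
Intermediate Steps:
W(A, M) = -4*M (W(A, M) = 8*(M/(-2)) = 8*(M*(-1/2)) = 8*(-M/2) = -4*M)
D(E) = -4 (D(E) = (-4*E)/E = -4)
k(O) = 2 (k(O) = 1 + 1 = 2)
-k(D(-5 + 9)) = -1*2 = -2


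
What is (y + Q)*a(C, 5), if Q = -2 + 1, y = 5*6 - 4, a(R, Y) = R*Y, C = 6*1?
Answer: 750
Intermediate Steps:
C = 6
y = 26 (y = 30 - 4 = 26)
Q = -1
(y + Q)*a(C, 5) = (26 - 1)*(6*5) = 25*30 = 750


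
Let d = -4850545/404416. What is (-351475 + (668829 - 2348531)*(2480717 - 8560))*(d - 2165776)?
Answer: 3637077836872669139949729/404416 ≈ 8.9934e+18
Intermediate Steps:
d = -4850545/404416 (d = -4850545*1/404416 = -4850545/404416 ≈ -11.994)
(-351475 + (668829 - 2348531)*(2480717 - 8560))*(d - 2165776) = (-351475 + (668829 - 2348531)*(2480717 - 8560))*(-4850545/404416 - 2165776) = (-351475 - 1679702*2472157)*(-875879317361/404416) = (-351475 - 4152487057214)*(-875879317361/404416) = -4152487408689*(-875879317361/404416) = 3637077836872669139949729/404416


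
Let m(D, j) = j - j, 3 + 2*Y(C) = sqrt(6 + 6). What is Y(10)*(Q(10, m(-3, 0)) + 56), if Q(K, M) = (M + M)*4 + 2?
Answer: -87 + 58*sqrt(3) ≈ 13.459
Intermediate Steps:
Y(C) = -3/2 + sqrt(3) (Y(C) = -3/2 + sqrt(6 + 6)/2 = -3/2 + sqrt(12)/2 = -3/2 + (2*sqrt(3))/2 = -3/2 + sqrt(3))
m(D, j) = 0
Q(K, M) = 2 + 8*M (Q(K, M) = (2*M)*4 + 2 = 8*M + 2 = 2 + 8*M)
Y(10)*(Q(10, m(-3, 0)) + 56) = (-3/2 + sqrt(3))*((2 + 8*0) + 56) = (-3/2 + sqrt(3))*((2 + 0) + 56) = (-3/2 + sqrt(3))*(2 + 56) = (-3/2 + sqrt(3))*58 = -87 + 58*sqrt(3)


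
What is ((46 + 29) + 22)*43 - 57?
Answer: 4114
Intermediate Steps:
((46 + 29) + 22)*43 - 57 = (75 + 22)*43 - 57 = 97*43 - 57 = 4171 - 57 = 4114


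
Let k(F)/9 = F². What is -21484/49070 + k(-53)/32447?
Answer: 271723661/796087145 ≈ 0.34132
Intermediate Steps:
k(F) = 9*F²
-21484/49070 + k(-53)/32447 = -21484/49070 + (9*(-53)²)/32447 = -21484*1/49070 + (9*2809)*(1/32447) = -10742/24535 + 25281*(1/32447) = -10742/24535 + 25281/32447 = 271723661/796087145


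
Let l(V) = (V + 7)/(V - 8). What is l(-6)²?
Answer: 1/196 ≈ 0.0051020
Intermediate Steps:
l(V) = (7 + V)/(-8 + V)
l(-6)² = ((7 - 6)/(-8 - 6))² = (1/(-14))² = (-1/14*1)² = (-1/14)² = 1/196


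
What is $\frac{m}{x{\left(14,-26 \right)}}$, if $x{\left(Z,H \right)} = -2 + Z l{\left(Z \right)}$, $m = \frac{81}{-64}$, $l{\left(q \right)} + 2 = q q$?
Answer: $- \frac{81}{173696} \approx -0.00046633$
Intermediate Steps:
$l{\left(q \right)} = -2 + q^{2}$ ($l{\left(q \right)} = -2 + q q = -2 + q^{2}$)
$m = - \frac{81}{64}$ ($m = 81 \left(- \frac{1}{64}\right) = - \frac{81}{64} \approx -1.2656$)
$x{\left(Z,H \right)} = -2 + Z \left(-2 + Z^{2}\right)$
$\frac{m}{x{\left(14,-26 \right)}} = \frac{1}{-2 + 14 \left(-2 + 14^{2}\right)} \left(- \frac{81}{64}\right) = \frac{1}{-2 + 14 \left(-2 + 196\right)} \left(- \frac{81}{64}\right) = \frac{1}{-2 + 14 \cdot 194} \left(- \frac{81}{64}\right) = \frac{1}{-2 + 2716} \left(- \frac{81}{64}\right) = \frac{1}{2714} \left(- \frac{81}{64}\right) = - \frac{81}{173696}$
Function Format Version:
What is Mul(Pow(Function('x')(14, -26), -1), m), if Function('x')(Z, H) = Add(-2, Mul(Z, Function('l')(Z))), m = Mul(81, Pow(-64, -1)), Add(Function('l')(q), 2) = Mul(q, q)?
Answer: Rational(-81, 173696) ≈ -0.00046633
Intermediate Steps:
Function('l')(q) = Add(-2, Pow(q, 2)) (Function('l')(q) = Add(-2, Mul(q, q)) = Add(-2, Pow(q, 2)))
m = Rational(-81, 64) (m = Mul(81, Rational(-1, 64)) = Rational(-81, 64) ≈ -1.2656)
Function('x')(Z, H) = Add(-2, Mul(Z, Add(-2, Pow(Z, 2))))
Mul(Pow(Function('x')(14, -26), -1), m) = Mul(Pow(Add(-2, Mul(14, Add(-2, Pow(14, 2)))), -1), Rational(-81, 64)) = Mul(Pow(Add(-2, Mul(14, Add(-2, 196))), -1), Rational(-81, 64)) = Mul(Pow(Add(-2, Mul(14, 194)), -1), Rational(-81, 64)) = Mul(Pow(Add(-2, 2716), -1), Rational(-81, 64)) = Mul(Pow(2714, -1), Rational(-81, 64)) = Mul(Rational(1, 2714), Rational(-81, 64)) = Rational(-81, 173696)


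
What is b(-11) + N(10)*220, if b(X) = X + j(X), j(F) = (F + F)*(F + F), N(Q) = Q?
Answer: 2673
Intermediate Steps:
j(F) = 4*F² (j(F) = (2*F)*(2*F) = 4*F²)
b(X) = X + 4*X²
b(-11) + N(10)*220 = -11*(1 + 4*(-11)) + 10*220 = -11*(1 - 44) + 2200 = -11*(-43) + 2200 = 473 + 2200 = 2673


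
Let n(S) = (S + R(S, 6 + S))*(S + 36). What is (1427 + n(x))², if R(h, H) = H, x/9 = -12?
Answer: 273803209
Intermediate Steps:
x = -108 (x = 9*(-12) = -108)
n(S) = (6 + 2*S)*(36 + S) (n(S) = (S + (6 + S))*(S + 36) = (6 + 2*S)*(36 + S))
(1427 + n(x))² = (1427 + (216 + 2*(-108)² + 78*(-108)))² = (1427 + (216 + 2*11664 - 8424))² = (1427 + (216 + 23328 - 8424))² = (1427 + 15120)² = 16547² = 273803209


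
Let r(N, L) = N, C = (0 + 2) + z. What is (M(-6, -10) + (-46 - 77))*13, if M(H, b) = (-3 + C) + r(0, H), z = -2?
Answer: -1638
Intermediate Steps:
C = 0 (C = (0 + 2) - 2 = 2 - 2 = 0)
M(H, b) = -3 (M(H, b) = (-3 + 0) + 0 = -3 + 0 = -3)
(M(-6, -10) + (-46 - 77))*13 = (-3 + (-46 - 77))*13 = (-3 - 123)*13 = -126*13 = -1638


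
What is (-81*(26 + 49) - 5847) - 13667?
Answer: -25589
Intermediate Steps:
(-81*(26 + 49) - 5847) - 13667 = (-81*75 - 5847) - 13667 = (-6075 - 5847) - 13667 = -11922 - 13667 = -25589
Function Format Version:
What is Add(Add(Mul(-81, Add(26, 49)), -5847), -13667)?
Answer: -25589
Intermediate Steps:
Add(Add(Mul(-81, Add(26, 49)), -5847), -13667) = Add(Add(Mul(-81, 75), -5847), -13667) = Add(Add(-6075, -5847), -13667) = Add(-11922, -13667) = -25589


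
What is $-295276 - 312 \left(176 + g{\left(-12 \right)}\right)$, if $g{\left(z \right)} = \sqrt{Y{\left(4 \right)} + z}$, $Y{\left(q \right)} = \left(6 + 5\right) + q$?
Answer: $-350188 - 312 \sqrt{3} \approx -3.5073 \cdot 10^{5}$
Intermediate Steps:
$Y{\left(q \right)} = 11 + q$
$g{\left(z \right)} = \sqrt{15 + z}$ ($g{\left(z \right)} = \sqrt{\left(11 + 4\right) + z} = \sqrt{15 + z}$)
$-295276 - 312 \left(176 + g{\left(-12 \right)}\right) = -295276 - 312 \left(176 + \sqrt{15 - 12}\right) = -295276 - 312 \left(176 + \sqrt{3}\right) = -295276 - \left(54912 + 312 \sqrt{3}\right) = -350188 - 312 \sqrt{3}$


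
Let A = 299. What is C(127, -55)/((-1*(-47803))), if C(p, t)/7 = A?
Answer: 299/6829 ≈ 0.043784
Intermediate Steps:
C(p, t) = 2093 (C(p, t) = 7*299 = 2093)
C(127, -55)/((-1*(-47803))) = 2093/((-1*(-47803))) = 2093/47803 = 2093*(1/47803) = 299/6829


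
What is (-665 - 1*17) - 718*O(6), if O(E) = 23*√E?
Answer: -682 - 16514*√6 ≈ -41133.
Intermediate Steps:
(-665 - 1*17) - 718*O(6) = (-665 - 1*17) - 16514*√6 = (-665 - 17) - 16514*√6 = -682 - 16514*√6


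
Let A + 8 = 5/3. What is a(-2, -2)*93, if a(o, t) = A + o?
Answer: -775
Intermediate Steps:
A = -19/3 (A = -8 + 5/3 = -19/3 ≈ -6.3333)
a(o, t) = -19/3 + o
a(-2, -2)*93 = (-19/3 - 2)*93 = -25/3*93 = -775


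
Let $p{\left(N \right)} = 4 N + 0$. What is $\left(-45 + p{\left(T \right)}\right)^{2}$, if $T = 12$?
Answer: $9$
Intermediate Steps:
$p{\left(N \right)} = 4 N$
$\left(-45 + p{\left(T \right)}\right)^{2} = \left(-45 + 4 \cdot 12\right)^{2} = \left(-45 + 48\right)^{2} = 3^{2} = 9$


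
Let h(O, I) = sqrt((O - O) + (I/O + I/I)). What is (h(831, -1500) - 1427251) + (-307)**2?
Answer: -1333002 + I*sqrt(61771)/277 ≈ -1.333e+6 + 0.89725*I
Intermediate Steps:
h(O, I) = sqrt(1 + I/O) (h(O, I) = sqrt(0 + (I/O + 1)) = sqrt(0 + (1 + I/O)) = sqrt(1 + I/O))
(h(831, -1500) - 1427251) + (-307)**2 = (sqrt((-1500 + 831)/831) - 1427251) + (-307)**2 = (sqrt((1/831)*(-669)) - 1427251) + 94249 = (sqrt(-223/277) - 1427251) + 94249 = (I*sqrt(61771)/277 - 1427251) + 94249 = (-1427251 + I*sqrt(61771)/277) + 94249 = -1333002 + I*sqrt(61771)/277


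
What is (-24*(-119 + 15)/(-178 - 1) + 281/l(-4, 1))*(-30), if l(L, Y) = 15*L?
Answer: 200059/358 ≈ 558.82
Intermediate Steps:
(-24*(-119 + 15)/(-178 - 1) + 281/l(-4, 1))*(-30) = (-24*(-119 + 15)/(-178 - 1) + 281/((15*(-4))))*(-30) = (-24/((-179/(-104))) + 281/(-60))*(-30) = (-24/((-179*(-1/104))) + 281*(-1/60))*(-30) = (-24/179/104 - 281/60)*(-30) = (-24*104/179 - 281/60)*(-30) = (-2496/179 - 281/60)*(-30) = -200059/10740*(-30) = 200059/358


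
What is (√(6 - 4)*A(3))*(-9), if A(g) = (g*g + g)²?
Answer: -1296*√2 ≈ -1832.8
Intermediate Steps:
A(g) = (g + g²)² (A(g) = (g² + g)² = (g + g²)²)
(√(6 - 4)*A(3))*(-9) = (√(6 - 4)*(3²*(1 + 3)²))*(-9) = (√2*(9*4²))*(-9) = (√2*(9*16))*(-9) = (√2*144)*(-9) = (144*√2)*(-9) = -1296*√2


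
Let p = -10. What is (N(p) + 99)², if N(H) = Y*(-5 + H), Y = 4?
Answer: 1521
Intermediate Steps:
N(H) = -20 + 4*H (N(H) = 4*(-5 + H) = -20 + 4*H)
(N(p) + 99)² = ((-20 + 4*(-10)) + 99)² = ((-20 - 40) + 99)² = (-60 + 99)² = 39² = 1521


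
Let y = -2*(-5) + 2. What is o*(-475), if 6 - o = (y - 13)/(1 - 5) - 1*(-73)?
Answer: 127775/4 ≈ 31944.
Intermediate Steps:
y = 12 (y = 10 + 2 = 12)
o = -269/4 (o = 6 - ((12 - 13)/(1 - 5) - 1*(-73)) = 6 - (-1/(-4) + 73) = 6 - (-1*(-1/4) + 73) = 6 - (1/4 + 73) = 6 - 1*293/4 = 6 - 293/4 = -269/4 ≈ -67.250)
o*(-475) = -269/4*(-475) = 127775/4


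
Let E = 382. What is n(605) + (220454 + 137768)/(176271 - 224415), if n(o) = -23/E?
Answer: -34487029/4597752 ≈ -7.5008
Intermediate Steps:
n(o) = -23/382
n(605) + (220454 + 137768)/(176271 - 224415) = -23/382 + (220454 + 137768)/(176271 - 224415) = -23/382 + 358222/(-48144) = -23/382 + 358222*(-1/48144) = -23/382 - 179111/24072 = -34487029/4597752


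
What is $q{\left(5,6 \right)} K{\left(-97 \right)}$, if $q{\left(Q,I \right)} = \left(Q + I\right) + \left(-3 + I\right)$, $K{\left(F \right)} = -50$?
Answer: $-700$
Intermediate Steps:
$q{\left(Q,I \right)} = -3 + Q + 2 I$ ($q{\left(Q,I \right)} = \left(I + Q\right) + \left(-3 + I\right) = -3 + Q + 2 I$)
$q{\left(5,6 \right)} K{\left(-97 \right)} = \left(-3 + 5 + 2 \cdot 6\right) \left(-50\right) = \left(-3 + 5 + 12\right) \left(-50\right) = 14 \left(-50\right) = -700$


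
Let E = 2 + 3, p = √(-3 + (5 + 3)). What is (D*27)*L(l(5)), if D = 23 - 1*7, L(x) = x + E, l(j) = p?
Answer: 2160 + 432*√5 ≈ 3126.0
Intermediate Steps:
p = √5 (p = √(-3 + 8) = √5 ≈ 2.2361)
l(j) = √5
E = 5
L(x) = 5 + x (L(x) = x + 5 = 5 + x)
D = 16 (D = 23 - 7 = 16)
(D*27)*L(l(5)) = (16*27)*(5 + √5) = 432*(5 + √5) = 2160 + 432*√5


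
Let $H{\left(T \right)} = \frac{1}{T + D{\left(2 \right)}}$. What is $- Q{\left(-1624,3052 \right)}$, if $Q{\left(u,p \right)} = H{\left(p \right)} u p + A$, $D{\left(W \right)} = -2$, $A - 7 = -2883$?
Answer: $\frac{6864124}{1525} \approx 4501.1$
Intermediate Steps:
$A = -2876$ ($A = 7 - 2883 = -2876$)
$H{\left(T \right)} = \frac{1}{-2 + T}$ ($H{\left(T \right)} = \frac{1}{T - 2} = \frac{1}{-2 + T}$)
$Q{\left(u,p \right)} = -2876 + \frac{p u}{-2 + p}$ ($Q{\left(u,p \right)} = \frac{u}{-2 + p} p - 2876 = \frac{p u}{-2 + p} - 2876 = -2876 + \frac{p u}{-2 + p}$)
$- Q{\left(-1624,3052 \right)} = - \frac{5752 - 8777552 + 3052 \left(-1624\right)}{-2 + 3052} = - \frac{5752 - 8777552 - 4956448}{3050} = - \frac{-13728248}{3050} = \left(-1\right) \left(- \frac{6864124}{1525}\right) = \frac{6864124}{1525}$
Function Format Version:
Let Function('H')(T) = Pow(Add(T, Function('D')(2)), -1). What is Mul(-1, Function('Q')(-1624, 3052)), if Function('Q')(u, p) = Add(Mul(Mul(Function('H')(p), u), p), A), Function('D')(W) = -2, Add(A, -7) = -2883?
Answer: Rational(6864124, 1525) ≈ 4501.1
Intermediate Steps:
A = -2876 (A = Add(7, -2883) = -2876)
Function('H')(T) = Pow(Add(-2, T), -1) (Function('H')(T) = Pow(Add(T, -2), -1) = Pow(Add(-2, T), -1))
Function('Q')(u, p) = Add(-2876, Mul(p, u, Pow(Add(-2, p), -1))) (Function('Q')(u, p) = Add(Mul(Mul(Pow(Add(-2, p), -1), u), p), -2876) = Add(Mul(Mul(u, Pow(Add(-2, p), -1)), p), -2876) = Add(Mul(p, u, Pow(Add(-2, p), -1)), -2876) = Add(-2876, Mul(p, u, Pow(Add(-2, p), -1))))
Mul(-1, Function('Q')(-1624, 3052)) = Mul(-1, Mul(Pow(Add(-2, 3052), -1), Add(5752, Mul(-2876, 3052), Mul(3052, -1624)))) = Mul(-1, Mul(Pow(3050, -1), Add(5752, -8777552, -4956448))) = Mul(-1, Mul(Rational(1, 3050), -13728248)) = Mul(-1, Rational(-6864124, 1525)) = Rational(6864124, 1525)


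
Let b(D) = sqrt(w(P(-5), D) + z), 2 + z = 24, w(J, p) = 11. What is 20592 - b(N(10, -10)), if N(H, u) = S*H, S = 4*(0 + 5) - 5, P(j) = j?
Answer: 20592 - sqrt(33) ≈ 20586.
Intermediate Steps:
z = 22 (z = -2 + 24 = 22)
S = 15 (S = 4*5 - 5 = 20 - 5 = 15)
N(H, u) = 15*H
b(D) = sqrt(33) (b(D) = sqrt(11 + 22) = sqrt(33))
20592 - b(N(10, -10)) = 20592 - sqrt(33)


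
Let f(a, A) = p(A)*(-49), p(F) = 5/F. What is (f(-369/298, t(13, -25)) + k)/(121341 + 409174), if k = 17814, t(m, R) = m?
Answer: 231337/6896695 ≈ 0.033543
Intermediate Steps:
f(a, A) = -245/A (f(a, A) = (5/A)*(-49) = -245/A)
(f(-369/298, t(13, -25)) + k)/(121341 + 409174) = (-245/13 + 17814)/(121341 + 409174) = (-245*1/13 + 17814)/530515 = (-245/13 + 17814)*(1/530515) = (231337/13)*(1/530515) = 231337/6896695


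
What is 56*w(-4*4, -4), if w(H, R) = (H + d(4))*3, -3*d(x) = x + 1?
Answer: -2968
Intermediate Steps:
d(x) = -1/3 - x/3 (d(x) = -(x + 1)/3 = -(1 + x)/3 = -1/3 - x/3)
w(H, R) = -5 + 3*H (w(H, R) = (H + (-1/3 - 1/3*4))*3 = (H + (-1/3 - 4/3))*3 = (H - 5/3)*3 = (-5/3 + H)*3 = -5 + 3*H)
56*w(-4*4, -4) = 56*(-5 + 3*(-4*4)) = 56*(-5 + 3*(-16)) = 56*(-5 - 48) = 56*(-53) = -2968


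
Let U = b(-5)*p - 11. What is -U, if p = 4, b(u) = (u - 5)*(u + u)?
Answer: -389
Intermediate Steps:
b(u) = 2*u*(-5 + u) (b(u) = (-5 + u)*(2*u) = 2*u*(-5 + u))
U = 389 (U = (2*(-5)*(-5 - 5))*4 - 11 = (2*(-5)*(-10))*4 - 11 = 100*4 - 11 = 400 - 11 = 389)
-U = -1*389 = -389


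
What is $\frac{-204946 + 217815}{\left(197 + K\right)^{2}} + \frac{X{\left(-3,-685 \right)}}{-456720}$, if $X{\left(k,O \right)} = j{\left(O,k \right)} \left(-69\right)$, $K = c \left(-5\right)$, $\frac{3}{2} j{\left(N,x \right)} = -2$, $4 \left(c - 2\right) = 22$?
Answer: $\frac{534108107}{1056279180} \approx 0.50565$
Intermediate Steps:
$c = \frac{15}{2}$ ($c = 2 + \frac{1}{4} \cdot 22 = 2 + \frac{11}{2} = \frac{15}{2} \approx 7.5$)
$j{\left(N,x \right)} = - \frac{4}{3}$ ($j{\left(N,x \right)} = \frac{2}{3} \left(-2\right) = - \frac{4}{3}$)
$K = - \frac{75}{2}$ ($K = \frac{15}{2} \left(-5\right) = - \frac{75}{2} \approx -37.5$)
$X{\left(k,O \right)} = 92$ ($X{\left(k,O \right)} = \left(- \frac{4}{3}\right) \left(-69\right) = 92$)
$\frac{-204946 + 217815}{\left(197 + K\right)^{2}} + \frac{X{\left(-3,-685 \right)}}{-456720} = \frac{-204946 + 217815}{\left(197 - \frac{75}{2}\right)^{2}} + \frac{92}{-456720} = \frac{12869}{\left(\frac{319}{2}\right)^{2}} + 92 \left(- \frac{1}{456720}\right) = \frac{12869}{\frac{101761}{4}} - \frac{23}{114180} = 12869 \cdot \frac{4}{101761} - \frac{23}{114180} = \frac{51476}{101761} - \frac{23}{114180} = \frac{534108107}{1056279180}$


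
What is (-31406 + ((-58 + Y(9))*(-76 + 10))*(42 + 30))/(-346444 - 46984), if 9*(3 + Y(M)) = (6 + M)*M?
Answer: -93593/196714 ≈ -0.47578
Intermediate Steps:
Y(M) = -3 + M*(6 + M)/9 (Y(M) = -3 + ((6 + M)*M)/9 = -3 + (M*(6 + M))/9 = -3 + M*(6 + M)/9)
(-31406 + ((-58 + Y(9))*(-76 + 10))*(42 + 30))/(-346444 - 46984) = (-31406 + ((-58 + (-3 + (⅑)*9² + (⅔)*9))*(-76 + 10))*(42 + 30))/(-346444 - 46984) = (-31406 + ((-58 + (-3 + (⅑)*81 + 6))*(-66))*72)/(-393428) = (-31406 + ((-58 + (-3 + 9 + 6))*(-66))*72)*(-1/393428) = (-31406 + ((-58 + 12)*(-66))*72)*(-1/393428) = (-31406 - 46*(-66)*72)*(-1/393428) = (-31406 + 3036*72)*(-1/393428) = (-31406 + 218592)*(-1/393428) = 187186*(-1/393428) = -93593/196714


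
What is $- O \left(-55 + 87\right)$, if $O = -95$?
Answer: $3040$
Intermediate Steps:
$- O \left(-55 + 87\right) = - \left(-95\right) \left(-55 + 87\right) = - \left(-95\right) 32 = \left(-1\right) \left(-3040\right) = 3040$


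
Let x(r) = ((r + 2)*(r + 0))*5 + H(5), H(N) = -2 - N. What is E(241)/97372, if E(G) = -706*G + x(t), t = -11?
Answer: -84829/48686 ≈ -1.7424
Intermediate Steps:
x(r) = -7 + 5*r*(2 + r) (x(r) = ((r + 2)*(r + 0))*5 + (-2 - 1*5) = ((2 + r)*r)*5 + (-2 - 5) = (r*(2 + r))*5 - 7 = 5*r*(2 + r) - 7 = -7 + 5*r*(2 + r))
E(G) = 488 - 706*G (E(G) = -706*G + (-7 + 5*(-11)**2 + 10*(-11)) = -706*G + (-7 + 5*121 - 110) = -706*G + (-7 + 605 - 110) = -706*G + 488 = 488 - 706*G)
E(241)/97372 = (488 - 706*241)/97372 = (488 - 170146)*(1/97372) = -169658*1/97372 = -84829/48686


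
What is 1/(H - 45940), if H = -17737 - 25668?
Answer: -1/89345 ≈ -1.1193e-5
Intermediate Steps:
H = -43405
1/(H - 45940) = 1/(-43405 - 45940) = 1/(-89345) = -1/89345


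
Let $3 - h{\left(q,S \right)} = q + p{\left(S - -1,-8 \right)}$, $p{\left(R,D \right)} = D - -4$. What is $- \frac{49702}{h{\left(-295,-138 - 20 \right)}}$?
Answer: $- \frac{24851}{151} \approx -164.58$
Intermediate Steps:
$p{\left(R,D \right)} = 4 + D$ ($p{\left(R,D \right)} = D + 4 = 4 + D$)
$h{\left(q,S \right)} = 7 - q$ ($h{\left(q,S \right)} = 3 - \left(q + \left(4 - 8\right)\right) = 3 - \left(q - 4\right) = 3 - \left(-4 + q\right) = 7 - q$)
$- \frac{49702}{h{\left(-295,-138 - 20 \right)}} = - \frac{49702}{7 - -295} = - \frac{49702}{7 + 295} = - \frac{49702}{302} = \left(-49702\right) \frac{1}{302} = - \frac{24851}{151}$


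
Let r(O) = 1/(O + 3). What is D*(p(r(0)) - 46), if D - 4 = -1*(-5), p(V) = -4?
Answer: -450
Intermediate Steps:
r(O) = 1/(3 + O)
D = 9 (D = 4 - 1*(-5) = 4 + 5 = 9)
D*(p(r(0)) - 46) = 9*(-4 - 46) = 9*(-50) = -450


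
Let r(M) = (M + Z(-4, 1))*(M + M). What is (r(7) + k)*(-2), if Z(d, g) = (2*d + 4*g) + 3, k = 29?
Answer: -226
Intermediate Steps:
Z(d, g) = 3 + 2*d + 4*g
r(M) = 2*M*(-1 + M) (r(M) = (M + (3 + 2*(-4) + 4*1))*(M + M) = (M + (3 - 8 + 4))*(2*M) = (M - 1)*(2*M) = (-1 + M)*(2*M) = 2*M*(-1 + M))
(r(7) + k)*(-2) = (2*7*(-1 + 7) + 29)*(-2) = (2*7*6 + 29)*(-2) = (84 + 29)*(-2) = 113*(-2) = -226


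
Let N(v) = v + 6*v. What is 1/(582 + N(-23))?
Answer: 1/421 ≈ 0.0023753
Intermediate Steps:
N(v) = 7*v
1/(582 + N(-23)) = 1/(582 + 7*(-23)) = 1/(582 - 161) = 1/421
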